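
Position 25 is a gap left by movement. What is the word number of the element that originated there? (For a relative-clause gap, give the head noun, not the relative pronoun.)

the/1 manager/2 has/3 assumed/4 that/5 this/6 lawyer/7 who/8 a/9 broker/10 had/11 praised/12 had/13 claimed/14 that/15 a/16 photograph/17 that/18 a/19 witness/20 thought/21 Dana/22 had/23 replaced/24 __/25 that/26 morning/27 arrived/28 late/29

17

The gap at 25 is the object of "replaced", inside a relative clause.
The relative pronoun is "that" (word 18); it is bound by the head noun immediately before it.
Its filler is the head noun "photograph", at word 17.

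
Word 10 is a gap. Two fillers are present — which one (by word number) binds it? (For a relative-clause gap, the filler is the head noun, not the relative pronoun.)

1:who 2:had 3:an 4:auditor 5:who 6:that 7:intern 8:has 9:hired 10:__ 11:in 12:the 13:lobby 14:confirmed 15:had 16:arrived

The marked gap is inside the relative clause, the direct object of "hired".
Its filler is the head noun "auditor" (via "who"), at word 4.
(The other dependency links word 1 to a gap after word 14.)

4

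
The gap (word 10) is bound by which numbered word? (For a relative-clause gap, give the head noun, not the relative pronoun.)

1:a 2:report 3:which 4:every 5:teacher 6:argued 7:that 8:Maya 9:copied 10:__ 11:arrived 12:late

2

The gap at 10 is the object of "copied", inside a relative clause.
The relative pronoun is "which" (word 3); it is bound by the head noun immediately before it.
Its filler is the head noun "report", at word 2.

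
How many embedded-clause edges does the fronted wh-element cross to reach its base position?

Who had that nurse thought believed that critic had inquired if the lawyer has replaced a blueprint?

1

"who" is extracted from the subject of "believed".
Boundaries crossed, outermost first: [Ø] — 1 in total.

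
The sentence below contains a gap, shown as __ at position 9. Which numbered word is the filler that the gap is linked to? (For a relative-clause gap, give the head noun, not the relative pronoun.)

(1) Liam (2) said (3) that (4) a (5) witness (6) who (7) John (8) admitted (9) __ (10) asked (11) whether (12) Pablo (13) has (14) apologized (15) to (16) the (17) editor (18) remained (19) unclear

The gap at 9 is the subject of "asked", inside a relative clause.
The relative pronoun is "who" (word 6); it is bound by the head noun immediately before it.
Its filler is the head noun "witness", at word 5.

5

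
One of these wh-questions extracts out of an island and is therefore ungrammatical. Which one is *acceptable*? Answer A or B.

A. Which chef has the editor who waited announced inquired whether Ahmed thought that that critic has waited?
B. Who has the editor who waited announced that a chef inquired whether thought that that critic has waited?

A

In B, the wh-phrase is extracted from inside a wh-island (introduced by "whether"), which blocks movement.
In A, the extraction path crosses only that-complement boundaries, which are transparent.
So A is grammatical.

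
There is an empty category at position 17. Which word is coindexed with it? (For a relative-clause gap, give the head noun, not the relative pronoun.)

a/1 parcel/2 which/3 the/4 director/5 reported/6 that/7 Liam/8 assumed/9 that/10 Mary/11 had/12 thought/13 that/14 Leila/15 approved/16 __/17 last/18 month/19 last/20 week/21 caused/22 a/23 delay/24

2

The gap at 17 is the object of "approved", inside a relative clause.
The relative pronoun is "which" (word 3); it is bound by the head noun immediately before it.
Its filler is the head noun "parcel", at word 2.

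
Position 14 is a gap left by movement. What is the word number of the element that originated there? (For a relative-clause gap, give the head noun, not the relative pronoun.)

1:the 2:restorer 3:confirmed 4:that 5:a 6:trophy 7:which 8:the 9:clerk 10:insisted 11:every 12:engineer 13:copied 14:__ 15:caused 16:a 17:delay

The gap at 14 is the object of "copied", inside a relative clause.
The relative pronoun is "which" (word 7); it is bound by the head noun immediately before it.
Its filler is the head noun "trophy", at word 6.

6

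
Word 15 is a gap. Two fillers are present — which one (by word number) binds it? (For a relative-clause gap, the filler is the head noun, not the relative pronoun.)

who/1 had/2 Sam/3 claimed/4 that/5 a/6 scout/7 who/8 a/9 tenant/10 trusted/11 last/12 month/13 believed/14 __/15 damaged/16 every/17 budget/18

The marked gap is the subject of "damaged".
Its filler is the fronted wh-phrase "who", at word 1.
(The other dependency links word 7 to a gap after word 11.)

1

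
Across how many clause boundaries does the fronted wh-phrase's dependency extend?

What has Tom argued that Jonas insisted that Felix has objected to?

2

"what" is extracted from the PP object of "objected".
Boundaries crossed, outermost first: [that], [that] — 2 in total.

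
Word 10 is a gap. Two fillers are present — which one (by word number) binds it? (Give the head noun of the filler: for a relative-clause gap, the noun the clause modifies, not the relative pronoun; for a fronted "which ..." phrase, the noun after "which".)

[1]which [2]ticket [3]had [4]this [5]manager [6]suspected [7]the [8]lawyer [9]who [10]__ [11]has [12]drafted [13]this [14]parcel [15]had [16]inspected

8

The marked gap is inside the relative clause, the subject of "drafted".
Its filler is the head noun "lawyer" (via "who"), at word 8.
(The other dependency links word 2 to a gap after word 16.)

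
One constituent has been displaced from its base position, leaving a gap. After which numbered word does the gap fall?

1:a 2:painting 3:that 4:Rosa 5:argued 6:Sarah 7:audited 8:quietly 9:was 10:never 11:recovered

The displaced element is "a painting" (word 2).
It is linked across 1 clause boundary (Ø).
It functions as the direct object of "audited", so the gap sits immediately after word 7 ("audited").
Base order: Rosa argued Sarah audited a painting quietly.

7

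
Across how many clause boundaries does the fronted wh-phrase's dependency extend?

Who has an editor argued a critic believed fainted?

2

"who" is extracted from the subject of "fainted".
Boundaries crossed, outermost first: [Ø], [Ø] — 2 in total.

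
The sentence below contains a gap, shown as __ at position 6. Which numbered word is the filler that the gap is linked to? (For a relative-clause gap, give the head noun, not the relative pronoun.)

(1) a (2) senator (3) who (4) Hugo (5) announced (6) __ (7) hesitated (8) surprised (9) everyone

2

The gap at 6 is the subject of "hesitated", inside a relative clause.
The relative pronoun is "who" (word 3); it is bound by the head noun immediately before it.
Its filler is the head noun "senator", at word 2.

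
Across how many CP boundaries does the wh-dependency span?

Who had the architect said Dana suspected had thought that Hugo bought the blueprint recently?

"who" is extracted from the subject of "thought".
Boundaries crossed, outermost first: [Ø], [Ø] — 2 in total.

2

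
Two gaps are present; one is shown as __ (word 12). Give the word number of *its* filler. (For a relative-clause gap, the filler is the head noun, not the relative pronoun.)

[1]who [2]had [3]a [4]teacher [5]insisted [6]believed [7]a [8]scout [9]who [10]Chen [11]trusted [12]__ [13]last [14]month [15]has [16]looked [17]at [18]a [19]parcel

The marked gap is inside the relative clause, the direct object of "trusted".
Its filler is the head noun "scout" (via "who"), at word 8.
(The other dependency links word 1 to a gap after word 5.)

8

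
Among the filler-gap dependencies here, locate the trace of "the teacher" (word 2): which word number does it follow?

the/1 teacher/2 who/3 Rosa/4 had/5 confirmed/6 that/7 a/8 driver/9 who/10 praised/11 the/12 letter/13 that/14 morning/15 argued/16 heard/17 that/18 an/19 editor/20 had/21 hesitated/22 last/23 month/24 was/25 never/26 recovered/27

The displaced element is "the teacher" (word 2).
It is linked across 2 clause boundaries (that → Ø).
It functions as the subject of "heard", so the gap sits immediately after word 16 ("argued").
Base order: Rosa had confirmed that a driver who praised the letter that morning argued the teacher heard that an editor had hesitated last month.

16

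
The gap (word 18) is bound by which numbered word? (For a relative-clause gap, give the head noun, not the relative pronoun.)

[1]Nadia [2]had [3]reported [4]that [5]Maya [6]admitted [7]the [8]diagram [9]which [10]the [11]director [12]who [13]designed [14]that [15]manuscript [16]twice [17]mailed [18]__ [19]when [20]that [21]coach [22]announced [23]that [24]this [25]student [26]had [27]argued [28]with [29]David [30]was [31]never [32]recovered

8

The gap at 18 is the object of "mailed", inside a relative clause.
The relative pronoun is "which" (word 9); it is bound by the head noun immediately before it.
Its filler is the head noun "diagram", at word 8.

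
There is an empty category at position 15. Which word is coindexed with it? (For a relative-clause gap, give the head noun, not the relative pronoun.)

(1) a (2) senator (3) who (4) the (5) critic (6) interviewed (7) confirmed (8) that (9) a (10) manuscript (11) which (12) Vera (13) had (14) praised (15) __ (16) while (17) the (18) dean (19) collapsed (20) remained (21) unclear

The gap at 15 is the object of "praised", inside a relative clause.
The relative pronoun is "which" (word 11); it is bound by the head noun immediately before it.
Its filler is the head noun "manuscript", at word 10.

10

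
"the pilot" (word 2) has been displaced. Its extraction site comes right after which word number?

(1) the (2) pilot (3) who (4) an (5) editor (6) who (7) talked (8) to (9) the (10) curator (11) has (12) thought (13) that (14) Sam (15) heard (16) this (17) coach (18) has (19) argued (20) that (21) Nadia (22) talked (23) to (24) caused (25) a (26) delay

23

The displaced element is "the pilot" (word 2).
It is linked across 3 clause boundaries (that → Ø → that).
It functions as the object of the preposition "to" of "talked", so the gap sits immediately after word 23 ("to").
Base order: An editor who talked to the curator has thought that Sam heard this coach has argued that Nadia talked to the pilot.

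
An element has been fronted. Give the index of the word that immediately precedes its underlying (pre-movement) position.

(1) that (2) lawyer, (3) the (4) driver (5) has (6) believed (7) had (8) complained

6

The displaced element is "that lawyer" (word 2).
It is linked across 1 clause boundary (Ø).
It functions as the subject of "complained", so the gap sits immediately after word 6 ("believed").
Base order: The driver has believed that that lawyer had complained.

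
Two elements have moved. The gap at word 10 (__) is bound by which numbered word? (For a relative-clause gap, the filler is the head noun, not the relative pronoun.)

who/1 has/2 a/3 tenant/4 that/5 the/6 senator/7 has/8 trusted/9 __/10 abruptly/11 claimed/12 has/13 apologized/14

4

The marked gap is inside the relative clause, the direct object of "trusted".
Its filler is the head noun "tenant" (via "that"), at word 4.
(The other dependency links word 1 to a gap after word 12.)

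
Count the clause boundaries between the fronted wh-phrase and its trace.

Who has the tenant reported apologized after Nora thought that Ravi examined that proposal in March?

"who" is extracted from the subject of "apologized".
Boundaries crossed, outermost first: [Ø] — 1 in total.

1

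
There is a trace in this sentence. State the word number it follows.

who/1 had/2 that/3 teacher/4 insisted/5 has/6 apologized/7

The displaced element is "who" (word 1).
It is linked across 1 clause boundary (Ø).
It functions as the subject of "apologized", so the gap sits immediately after word 5 ("insisted").
Base order: That teacher had insisted that who has apologized.

5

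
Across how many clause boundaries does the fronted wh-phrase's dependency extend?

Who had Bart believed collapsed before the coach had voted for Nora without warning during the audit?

"who" is extracted from the subject of "collapsed".
Boundaries crossed, outermost first: [Ø] — 1 in total.

1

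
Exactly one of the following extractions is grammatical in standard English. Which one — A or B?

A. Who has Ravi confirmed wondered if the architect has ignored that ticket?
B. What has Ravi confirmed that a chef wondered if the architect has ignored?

In B, the wh-phrase is extracted from inside a wh-island (introduced by "if"), which blocks movement.
In A, the extraction path crosses only that-complement boundaries, which are transparent.
So A is grammatical.

A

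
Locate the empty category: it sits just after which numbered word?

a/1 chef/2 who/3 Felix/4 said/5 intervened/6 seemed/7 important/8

The displaced element is "a chef" (word 2).
It is linked across 1 clause boundary (Ø).
It functions as the subject of "intervened", so the gap sits immediately after word 5 ("said").
Base order: Felix said a chef intervened.

5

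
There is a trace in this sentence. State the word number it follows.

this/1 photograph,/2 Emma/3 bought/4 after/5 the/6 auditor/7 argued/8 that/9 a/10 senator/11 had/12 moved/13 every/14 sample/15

The displaced element is "this photograph" (word 2).
It functions as the direct object of "bought", so the gap sits immediately after word 4 ("bought").
Base order: Emma bought this photograph after the auditor argued that a senator had moved every sample.

4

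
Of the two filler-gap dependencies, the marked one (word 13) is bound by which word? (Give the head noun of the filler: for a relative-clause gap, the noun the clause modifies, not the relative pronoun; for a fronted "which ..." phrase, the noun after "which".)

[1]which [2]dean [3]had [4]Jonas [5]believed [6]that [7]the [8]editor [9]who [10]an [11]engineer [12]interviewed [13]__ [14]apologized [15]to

The marked gap is inside the relative clause, the direct object of "interviewed".
Its filler is the head noun "editor" (via "who"), at word 8.
(The other dependency links word 2 to a gap after word 15.)

8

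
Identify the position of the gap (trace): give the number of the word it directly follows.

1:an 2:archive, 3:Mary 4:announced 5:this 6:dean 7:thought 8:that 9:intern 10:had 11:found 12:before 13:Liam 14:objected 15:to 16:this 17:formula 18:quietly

The displaced element is "an archive" (word 2).
It is linked across 2 clause boundaries (Ø → Ø).
It functions as the direct object of "found", so the gap sits immediately after word 11 ("found").
Base order: Mary announced this dean thought that intern had found an archive before Liam objected to this formula quietly.

11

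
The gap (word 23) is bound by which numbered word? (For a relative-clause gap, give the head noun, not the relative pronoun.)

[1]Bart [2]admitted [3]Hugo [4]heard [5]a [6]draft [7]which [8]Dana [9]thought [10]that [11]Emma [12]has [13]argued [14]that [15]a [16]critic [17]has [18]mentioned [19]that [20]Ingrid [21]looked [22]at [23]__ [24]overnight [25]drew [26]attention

The gap at 23 is the prepositional object of "looked", inside a relative clause.
The relative pronoun is "which" (word 7); it is bound by the head noun immediately before it.
Its filler is the head noun "draft", at word 6.

6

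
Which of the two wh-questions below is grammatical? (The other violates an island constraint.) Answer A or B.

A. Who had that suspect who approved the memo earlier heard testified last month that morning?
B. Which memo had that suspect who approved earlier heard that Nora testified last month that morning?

A

In B, the wh-phrase is extracted from inside a complex-NP island (relative clause) (introduced by "who"), which blocks movement.
In A, the extraction path crosses only that-complement boundaries, which are transparent.
So A is grammatical.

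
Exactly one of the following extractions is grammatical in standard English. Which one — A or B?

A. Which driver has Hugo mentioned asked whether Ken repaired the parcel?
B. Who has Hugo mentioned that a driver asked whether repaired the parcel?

In B, the wh-phrase is extracted from inside a wh-island (introduced by "whether"), which blocks movement.
In A, the extraction path crosses only that-complement boundaries, which are transparent.
So A is grammatical.

A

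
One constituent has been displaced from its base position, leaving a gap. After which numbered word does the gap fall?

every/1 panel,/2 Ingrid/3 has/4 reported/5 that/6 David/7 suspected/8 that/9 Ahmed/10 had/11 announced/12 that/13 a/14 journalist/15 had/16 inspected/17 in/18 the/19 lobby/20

The displaced element is "every panel" (word 2).
It is linked across 3 clause boundaries (that → that → that).
It functions as the direct object of "inspected", so the gap sits immediately after word 17 ("inspected").
Base order: Ingrid has reported that David suspected that Ahmed had announced that a journalist had inspected every panel in the lobby.

17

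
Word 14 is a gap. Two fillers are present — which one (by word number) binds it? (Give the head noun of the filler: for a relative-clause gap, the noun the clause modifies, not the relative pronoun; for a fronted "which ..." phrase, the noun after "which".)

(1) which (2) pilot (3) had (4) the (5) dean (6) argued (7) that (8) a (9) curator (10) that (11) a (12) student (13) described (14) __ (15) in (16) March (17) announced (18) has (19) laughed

The marked gap is inside the relative clause, the direct object of "described".
Its filler is the head noun "curator" (via "that"), at word 9.
(The other dependency links word 2 to a gap after word 17.)

9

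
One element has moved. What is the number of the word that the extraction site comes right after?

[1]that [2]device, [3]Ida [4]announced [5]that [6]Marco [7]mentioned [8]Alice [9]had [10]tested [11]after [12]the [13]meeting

The displaced element is "that device" (word 2).
It is linked across 2 clause boundaries (that → Ø).
It functions as the direct object of "tested", so the gap sits immediately after word 10 ("tested").
Base order: Ida announced that Marco mentioned Alice had tested that device after the meeting.

10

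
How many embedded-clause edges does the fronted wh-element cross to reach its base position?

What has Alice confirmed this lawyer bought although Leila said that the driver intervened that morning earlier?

1

"what" is extracted from the object of "bought".
Boundaries crossed, outermost first: [Ø] — 1 in total.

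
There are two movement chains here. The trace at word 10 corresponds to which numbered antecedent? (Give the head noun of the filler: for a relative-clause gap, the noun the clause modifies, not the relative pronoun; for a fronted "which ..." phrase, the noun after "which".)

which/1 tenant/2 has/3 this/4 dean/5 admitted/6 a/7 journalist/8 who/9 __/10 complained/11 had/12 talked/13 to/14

8

The marked gap is inside the relative clause, the subject of "complained".
Its filler is the head noun "journalist" (via "who"), at word 8.
(The other dependency links word 2 to a gap after word 14.)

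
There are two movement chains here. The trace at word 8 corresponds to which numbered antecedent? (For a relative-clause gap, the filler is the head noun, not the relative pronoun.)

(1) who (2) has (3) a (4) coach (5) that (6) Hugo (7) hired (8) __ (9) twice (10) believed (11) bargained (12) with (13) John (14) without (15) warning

4

The marked gap is inside the relative clause, the direct object of "hired".
Its filler is the head noun "coach" (via "that"), at word 4.
(The other dependency links word 1 to a gap after word 10.)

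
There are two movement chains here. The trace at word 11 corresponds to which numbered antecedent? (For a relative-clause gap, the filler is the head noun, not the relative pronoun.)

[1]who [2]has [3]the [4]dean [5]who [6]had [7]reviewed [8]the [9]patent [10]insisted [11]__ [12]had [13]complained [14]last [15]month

The marked gap is the subject of "complained".
Its filler is the fronted wh-phrase "who", at word 1.
(The other dependency links word 4 to a gap after word 5.)

1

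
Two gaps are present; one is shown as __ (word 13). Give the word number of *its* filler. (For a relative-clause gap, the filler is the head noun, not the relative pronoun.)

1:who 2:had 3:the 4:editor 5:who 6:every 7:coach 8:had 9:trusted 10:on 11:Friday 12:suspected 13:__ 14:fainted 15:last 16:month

1

The marked gap is the subject of "fainted".
Its filler is the fronted wh-phrase "who", at word 1.
(The other dependency links word 4 to a gap after word 9.)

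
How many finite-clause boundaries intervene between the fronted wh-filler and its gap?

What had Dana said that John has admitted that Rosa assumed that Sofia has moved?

3

"what" is extracted from the object of "moved".
Boundaries crossed, outermost first: [that], [that], [that] — 3 in total.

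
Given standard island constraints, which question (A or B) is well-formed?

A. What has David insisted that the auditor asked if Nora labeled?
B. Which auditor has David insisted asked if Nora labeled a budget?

In A, the wh-phrase is extracted from inside a wh-island (introduced by "if"), which blocks movement.
In B, the extraction path crosses only that-complement boundaries, which are transparent.
So B is grammatical.

B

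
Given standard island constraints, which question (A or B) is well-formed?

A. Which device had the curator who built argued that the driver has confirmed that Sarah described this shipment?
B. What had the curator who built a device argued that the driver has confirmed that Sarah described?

In A, the wh-phrase is extracted from inside a complex-NP island (relative clause) (introduced by "who"), which blocks movement.
In B, the extraction path crosses only that-complement boundaries, which are transparent.
So B is grammatical.

B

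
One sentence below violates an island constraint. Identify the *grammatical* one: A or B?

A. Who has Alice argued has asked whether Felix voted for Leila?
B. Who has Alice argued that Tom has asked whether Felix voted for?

In B, the wh-phrase is extracted from inside a wh-island (introduced by "whether"), which blocks movement.
In A, the extraction path crosses only that-complement boundaries, which are transparent.
So A is grammatical.

A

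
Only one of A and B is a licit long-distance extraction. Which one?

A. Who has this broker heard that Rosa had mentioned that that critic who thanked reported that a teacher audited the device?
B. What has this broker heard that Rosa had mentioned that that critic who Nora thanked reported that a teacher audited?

B

In A, the wh-phrase is extracted from inside a complex-NP island (relative clause) (introduced by "who"), which blocks movement.
In B, the extraction path crosses only that-complement boundaries, which are transparent.
So B is grammatical.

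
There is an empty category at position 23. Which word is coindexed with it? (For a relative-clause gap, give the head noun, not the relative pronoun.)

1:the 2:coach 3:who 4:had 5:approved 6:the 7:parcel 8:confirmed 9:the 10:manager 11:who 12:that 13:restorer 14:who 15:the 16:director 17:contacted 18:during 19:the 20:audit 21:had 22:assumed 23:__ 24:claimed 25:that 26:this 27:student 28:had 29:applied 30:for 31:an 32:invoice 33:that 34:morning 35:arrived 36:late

The gap at 23 is the subject of "claimed", inside a relative clause.
The relative pronoun is "who" (word 11); it is bound by the head noun immediately before it.
Its filler is the head noun "manager", at word 10.

10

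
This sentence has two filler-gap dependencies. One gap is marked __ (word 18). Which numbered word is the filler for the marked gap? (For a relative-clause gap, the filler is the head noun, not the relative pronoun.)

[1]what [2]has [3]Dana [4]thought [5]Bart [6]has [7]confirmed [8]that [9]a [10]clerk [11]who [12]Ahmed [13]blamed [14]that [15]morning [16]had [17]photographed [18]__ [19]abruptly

1

The marked gap is the direct object of "photographed".
Its filler is the fronted wh-phrase "what", at word 1.
(The other dependency links word 10 to a gap after word 13.)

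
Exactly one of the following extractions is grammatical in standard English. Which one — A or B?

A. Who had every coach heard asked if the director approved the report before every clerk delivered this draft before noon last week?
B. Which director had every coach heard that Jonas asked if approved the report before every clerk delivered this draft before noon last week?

A

In B, the wh-phrase is extracted from inside a wh-island (introduced by "if"), which blocks movement.
In A, the extraction path crosses only that-complement boundaries, which are transparent.
So A is grammatical.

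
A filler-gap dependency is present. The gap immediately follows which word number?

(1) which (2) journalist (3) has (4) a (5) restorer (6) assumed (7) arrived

The displaced element is "which journalist" (word 2).
It is linked across 1 clause boundary (Ø).
It functions as the subject of "arrived", so the gap sits immediately after word 6 ("assumed").
Base order: A restorer has assumed that which journalist arrived.

6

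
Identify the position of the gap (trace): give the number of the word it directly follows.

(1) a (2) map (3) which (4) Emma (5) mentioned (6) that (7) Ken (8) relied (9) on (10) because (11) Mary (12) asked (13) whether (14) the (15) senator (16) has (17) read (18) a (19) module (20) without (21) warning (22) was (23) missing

The displaced element is "a map" (word 2).
It is linked across 1 clause boundary (that).
It functions as the object of the preposition "on" of "relied", so the gap sits immediately after word 9 ("on").
Base order: Emma mentioned that Ken relied on a map because Mary asked whether the senator has read a module without warning.

9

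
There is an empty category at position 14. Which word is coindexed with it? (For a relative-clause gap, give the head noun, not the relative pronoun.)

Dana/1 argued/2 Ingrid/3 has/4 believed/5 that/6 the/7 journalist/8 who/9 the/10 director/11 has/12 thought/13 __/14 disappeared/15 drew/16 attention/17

The gap at 14 is the subject of "disappeared", inside a relative clause.
The relative pronoun is "who" (word 9); it is bound by the head noun immediately before it.
Its filler is the head noun "journalist", at word 8.

8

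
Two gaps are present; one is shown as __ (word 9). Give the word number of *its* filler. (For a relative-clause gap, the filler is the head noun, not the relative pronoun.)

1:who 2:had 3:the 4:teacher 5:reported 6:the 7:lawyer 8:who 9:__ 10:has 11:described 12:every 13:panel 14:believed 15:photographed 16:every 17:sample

7

The marked gap is inside the relative clause, the subject of "described".
Its filler is the head noun "lawyer" (via "who"), at word 7.
(The other dependency links word 1 to a gap after word 14.)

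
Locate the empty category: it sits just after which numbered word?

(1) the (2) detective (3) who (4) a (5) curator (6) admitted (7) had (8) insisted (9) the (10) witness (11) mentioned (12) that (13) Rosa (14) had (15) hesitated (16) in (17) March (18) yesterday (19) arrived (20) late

The displaced element is "the detective" (word 2).
It is linked across 1 clause boundary (Ø).
It functions as the subject of "insisted", so the gap sits immediately after word 6 ("admitted").
Base order: A curator admitted that the detective had insisted the witness mentioned that Rosa had hesitated in March yesterday.

6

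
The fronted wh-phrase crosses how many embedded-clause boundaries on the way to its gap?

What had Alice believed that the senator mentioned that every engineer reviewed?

"what" is extracted from the object of "reviewed".
Boundaries crossed, outermost first: [that], [that] — 2 in total.

2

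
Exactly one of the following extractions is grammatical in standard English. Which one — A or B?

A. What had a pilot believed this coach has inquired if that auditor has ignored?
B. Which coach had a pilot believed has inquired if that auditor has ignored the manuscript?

B

In A, the wh-phrase is extracted from inside a wh-island (introduced by "if"), which blocks movement.
In B, the extraction path crosses only that-complement boundaries, which are transparent.
So B is grammatical.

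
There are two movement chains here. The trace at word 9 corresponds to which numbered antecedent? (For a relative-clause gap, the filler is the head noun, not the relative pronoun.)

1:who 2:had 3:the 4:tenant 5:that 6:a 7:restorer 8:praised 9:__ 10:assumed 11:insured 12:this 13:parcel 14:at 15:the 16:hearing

4

The marked gap is inside the relative clause, the direct object of "praised".
Its filler is the head noun "tenant" (via "that"), at word 4.
(The other dependency links word 1 to a gap after word 10.)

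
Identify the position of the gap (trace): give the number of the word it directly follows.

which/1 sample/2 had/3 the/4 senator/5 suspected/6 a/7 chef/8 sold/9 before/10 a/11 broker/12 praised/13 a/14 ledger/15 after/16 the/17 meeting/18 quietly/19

9

The displaced element is "which sample" (word 2).
It is linked across 1 clause boundary (Ø).
It functions as the direct object of "sold", so the gap sits immediately after word 9 ("sold").
Base order: The senator had suspected a chef sold which sample before a broker praised a ledger after the meeting quietly.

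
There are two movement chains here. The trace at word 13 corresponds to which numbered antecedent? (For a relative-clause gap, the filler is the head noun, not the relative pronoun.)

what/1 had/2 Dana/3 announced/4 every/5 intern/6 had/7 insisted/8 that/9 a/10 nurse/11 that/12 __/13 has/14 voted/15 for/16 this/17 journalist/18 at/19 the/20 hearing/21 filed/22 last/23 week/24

The marked gap is inside the relative clause, the subject of "voted".
Its filler is the head noun "nurse" (via "that"), at word 11.
(The other dependency links word 1 to a gap after word 22.)

11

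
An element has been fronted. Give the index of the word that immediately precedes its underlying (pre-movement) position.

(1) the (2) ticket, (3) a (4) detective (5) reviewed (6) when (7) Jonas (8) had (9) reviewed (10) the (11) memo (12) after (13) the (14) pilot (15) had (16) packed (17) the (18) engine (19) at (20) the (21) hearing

5

The displaced element is "the ticket" (word 2).
It functions as the direct object of "reviewed", so the gap sits immediately after word 5 ("reviewed").
Base order: A detective reviewed the ticket when Jonas had reviewed the memo after the pilot had packed the engine at the hearing.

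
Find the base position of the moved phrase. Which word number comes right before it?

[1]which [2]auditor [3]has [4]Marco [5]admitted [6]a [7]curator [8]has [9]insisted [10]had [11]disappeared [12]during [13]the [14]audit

9

The displaced element is "which auditor" (word 2).
It is linked across 2 clause boundaries (Ø → Ø).
It functions as the subject of "disappeared", so the gap sits immediately after word 9 ("insisted").
Base order: Marco has admitted a curator has insisted that which auditor had disappeared during the audit.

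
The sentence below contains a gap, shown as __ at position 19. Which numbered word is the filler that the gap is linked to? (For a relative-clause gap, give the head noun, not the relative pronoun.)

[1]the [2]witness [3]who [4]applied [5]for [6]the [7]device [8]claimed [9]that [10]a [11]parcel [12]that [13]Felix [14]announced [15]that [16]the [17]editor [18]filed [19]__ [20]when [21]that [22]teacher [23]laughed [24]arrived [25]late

The gap at 19 is the object of "filed", inside a relative clause.
The relative pronoun is "that" (word 12); it is bound by the head noun immediately before it.
Its filler is the head noun "parcel", at word 11.

11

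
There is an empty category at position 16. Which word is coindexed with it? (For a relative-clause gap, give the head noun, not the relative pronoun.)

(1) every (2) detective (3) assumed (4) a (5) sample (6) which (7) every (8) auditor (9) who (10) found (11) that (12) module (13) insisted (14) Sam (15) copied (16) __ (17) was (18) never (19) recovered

The gap at 16 is the object of "copied", inside a relative clause.
The relative pronoun is "which" (word 6); it is bound by the head noun immediately before it.
Its filler is the head noun "sample", at word 5.

5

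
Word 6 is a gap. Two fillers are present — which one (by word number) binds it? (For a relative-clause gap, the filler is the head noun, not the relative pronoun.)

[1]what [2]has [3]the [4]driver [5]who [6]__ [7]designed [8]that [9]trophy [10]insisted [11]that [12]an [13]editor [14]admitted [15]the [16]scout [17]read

The marked gap is inside the relative clause, the subject of "designed".
Its filler is the head noun "driver" (via "who"), at word 4.
(The other dependency links word 1 to a gap after word 17.)

4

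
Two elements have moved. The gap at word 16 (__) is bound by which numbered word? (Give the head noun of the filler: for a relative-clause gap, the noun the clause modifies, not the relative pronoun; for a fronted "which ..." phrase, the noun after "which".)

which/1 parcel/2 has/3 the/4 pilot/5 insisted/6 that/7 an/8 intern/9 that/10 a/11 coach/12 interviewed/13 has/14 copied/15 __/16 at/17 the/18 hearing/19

The marked gap is the direct object of "copied".
Its filler is the fronted wh-phrase "which parcel", at word 2.
(The other dependency links word 9 to a gap after word 13.)

2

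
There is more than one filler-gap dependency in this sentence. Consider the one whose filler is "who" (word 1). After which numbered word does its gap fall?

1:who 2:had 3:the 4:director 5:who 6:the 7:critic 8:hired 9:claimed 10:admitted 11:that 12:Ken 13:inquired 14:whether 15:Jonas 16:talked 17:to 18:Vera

The displaced element is "who" (word 1).
It is linked across 1 clause boundary (Ø).
It functions as the subject of "admitted", so the gap sits immediately after word 9 ("claimed").
Base order: The director who the critic hired had claimed that who admitted that Ken inquired whether Jonas talked to Vera.

9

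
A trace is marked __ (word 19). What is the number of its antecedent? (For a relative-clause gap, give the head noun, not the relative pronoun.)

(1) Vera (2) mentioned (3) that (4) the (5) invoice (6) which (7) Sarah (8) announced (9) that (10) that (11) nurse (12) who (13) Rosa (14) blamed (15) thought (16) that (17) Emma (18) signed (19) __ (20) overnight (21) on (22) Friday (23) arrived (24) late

The gap at 19 is the object of "signed", inside a relative clause.
The relative pronoun is "which" (word 6); it is bound by the head noun immediately before it.
Its filler is the head noun "invoice", at word 5.

5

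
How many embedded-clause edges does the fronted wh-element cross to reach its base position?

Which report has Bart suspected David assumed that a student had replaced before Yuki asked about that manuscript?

"which report" is extracted from the object of "replaced".
Boundaries crossed, outermost first: [Ø], [that] — 2 in total.

2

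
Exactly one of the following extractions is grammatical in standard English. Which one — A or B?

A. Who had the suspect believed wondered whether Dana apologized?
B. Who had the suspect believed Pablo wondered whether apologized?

A

In B, the wh-phrase is extracted from inside a wh-island (introduced by "whether"), which blocks movement.
In A, the extraction path crosses only that-complement boundaries, which are transparent.
So A is grammatical.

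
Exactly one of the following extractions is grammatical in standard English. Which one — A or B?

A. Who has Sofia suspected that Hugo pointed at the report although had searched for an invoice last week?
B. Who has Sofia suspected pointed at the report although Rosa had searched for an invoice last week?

In A, the wh-phrase is extracted from inside an adjunct island (introduced by "although"), which blocks movement.
In B, the extraction path crosses only that-complement boundaries, which are transparent.
So B is grammatical.

B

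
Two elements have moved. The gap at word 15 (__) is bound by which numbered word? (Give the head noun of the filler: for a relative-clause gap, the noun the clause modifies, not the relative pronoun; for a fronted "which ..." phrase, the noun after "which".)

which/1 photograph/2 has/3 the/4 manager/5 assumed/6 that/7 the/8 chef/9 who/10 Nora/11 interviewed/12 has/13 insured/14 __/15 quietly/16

2

The marked gap is the direct object of "insured".
Its filler is the fronted wh-phrase "which photograph", at word 2.
(The other dependency links word 9 to a gap after word 12.)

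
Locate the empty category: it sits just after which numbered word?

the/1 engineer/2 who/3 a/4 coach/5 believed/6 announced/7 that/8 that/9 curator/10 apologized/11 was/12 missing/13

The displaced element is "the engineer" (word 2).
It is linked across 1 clause boundary (Ø).
It functions as the subject of "announced", so the gap sits immediately after word 6 ("believed").
Base order: A coach believed that the engineer announced that that curator apologized.

6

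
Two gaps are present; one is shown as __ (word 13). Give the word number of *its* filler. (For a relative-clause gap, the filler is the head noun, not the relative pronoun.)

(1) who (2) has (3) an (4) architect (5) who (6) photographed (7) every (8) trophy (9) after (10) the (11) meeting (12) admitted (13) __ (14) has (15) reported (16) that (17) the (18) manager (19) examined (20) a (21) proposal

The marked gap is the subject of "reported".
Its filler is the fronted wh-phrase "who", at word 1.
(The other dependency links word 4 to a gap after word 5.)

1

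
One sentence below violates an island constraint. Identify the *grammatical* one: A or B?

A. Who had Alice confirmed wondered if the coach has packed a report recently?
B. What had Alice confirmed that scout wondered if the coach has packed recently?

A

In B, the wh-phrase is extracted from inside a wh-island (introduced by "if"), which blocks movement.
In A, the extraction path crosses only that-complement boundaries, which are transparent.
So A is grammatical.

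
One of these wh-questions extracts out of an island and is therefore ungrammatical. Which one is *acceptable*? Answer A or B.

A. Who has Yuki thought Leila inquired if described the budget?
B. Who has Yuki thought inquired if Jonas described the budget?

In A, the wh-phrase is extracted from inside a wh-island (introduced by "if"), which blocks movement.
In B, the extraction path crosses only that-complement boundaries, which are transparent.
So B is grammatical.

B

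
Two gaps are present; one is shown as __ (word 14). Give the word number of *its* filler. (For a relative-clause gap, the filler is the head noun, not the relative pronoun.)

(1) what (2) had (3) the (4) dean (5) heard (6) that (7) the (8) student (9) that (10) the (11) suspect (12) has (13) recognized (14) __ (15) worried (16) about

The marked gap is inside the relative clause, the direct object of "recognized".
Its filler is the head noun "student" (via "that"), at word 8.
(The other dependency links word 1 to a gap after word 16.)

8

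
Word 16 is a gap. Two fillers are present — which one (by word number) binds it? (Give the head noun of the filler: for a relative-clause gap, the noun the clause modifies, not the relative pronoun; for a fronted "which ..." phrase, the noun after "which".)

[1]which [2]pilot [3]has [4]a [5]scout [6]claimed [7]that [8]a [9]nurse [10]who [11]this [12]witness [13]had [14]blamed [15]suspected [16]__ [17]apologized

2

The marked gap is the subject of "apologized".
Its filler is the fronted wh-phrase "which pilot", at word 2.
(The other dependency links word 9 to a gap after word 14.)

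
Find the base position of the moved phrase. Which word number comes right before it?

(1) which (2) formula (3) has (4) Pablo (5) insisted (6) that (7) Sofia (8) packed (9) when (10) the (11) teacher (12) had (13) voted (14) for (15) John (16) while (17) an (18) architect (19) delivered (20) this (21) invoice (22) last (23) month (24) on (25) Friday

The displaced element is "which formula" (word 2).
It is linked across 1 clause boundary (that).
It functions as the direct object of "packed", so the gap sits immediately after word 8 ("packed").
Base order: Pablo has insisted that Sofia packed which formula when the teacher had voted for John while an architect delivered this invoice last month on Friday.

8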